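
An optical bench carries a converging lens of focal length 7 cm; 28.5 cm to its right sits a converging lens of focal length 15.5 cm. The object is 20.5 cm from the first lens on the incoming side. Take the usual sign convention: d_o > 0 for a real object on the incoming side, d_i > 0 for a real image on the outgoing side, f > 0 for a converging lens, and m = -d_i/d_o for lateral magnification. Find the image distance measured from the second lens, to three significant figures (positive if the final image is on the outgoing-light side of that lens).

117 cm

First lens: d_i1 = 1/(1/7 - 1/20.5) = 10.630 cm.
The intermediate image is 10.630 cm to the right of lens 1, so d_o2 = L - d_i1 = 28.5 - 10.630 = 17.870 cm.
Second lens: d_i2 = 1/(1/15.5 - 1/(17.870)) = 116.855 cm.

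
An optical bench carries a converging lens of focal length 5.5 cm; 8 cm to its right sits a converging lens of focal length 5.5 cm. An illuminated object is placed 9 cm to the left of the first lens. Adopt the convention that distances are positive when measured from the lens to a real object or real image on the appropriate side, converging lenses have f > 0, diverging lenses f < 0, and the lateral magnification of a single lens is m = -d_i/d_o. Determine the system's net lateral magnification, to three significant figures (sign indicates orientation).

First lens: d_i1 = 1/(1/5.5 - 1/9) = 14.143 cm.
m_1 = -(14.143)/9 = -1.5714.
Since 14.143 cm > 8 cm, the first image lies past the second lens and serves as a virtual object: d_o2 = L - d_i1 = -6.143 cm.
Second lens: d_i2 = 1/(1/5.5 - 1/(-6.143)) = 2.902 cm.
m_2 = -(2.902)/(-6.143) = 0.4724.
The system's lateral magnification is m_1 m_2 = (-1.5714)(0.4724) = -0.7423.

-0.742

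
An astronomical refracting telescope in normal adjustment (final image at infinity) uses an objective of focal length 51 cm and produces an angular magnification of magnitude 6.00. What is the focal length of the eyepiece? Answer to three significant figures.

8.50 cm

|M| = f_obj/f_eye, so f_eye = f_obj/|M| = 51/6.0 = 8.500 cm.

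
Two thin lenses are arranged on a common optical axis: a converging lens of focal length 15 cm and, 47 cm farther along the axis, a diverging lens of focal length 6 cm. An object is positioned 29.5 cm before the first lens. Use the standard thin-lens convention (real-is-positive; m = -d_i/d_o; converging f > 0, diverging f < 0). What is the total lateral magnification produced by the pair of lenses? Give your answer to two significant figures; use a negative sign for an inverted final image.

Applying the thin-lens equation to the first lens, 1/15 = 1/29.5 + 1/d_i1, which gives d_i1 = 30.517 cm.
Its lateral magnification is m_1 = -d_i1/d_o1 = -(30.517)/29.5 = -1.0345.
Object distance for lens 2: d_o2 = 47 - 30.517 = 16.483 cm.
Applying the thin-lens equation again with f_2 = -6 cm and d_o2 = 16.483 cm gives d_i2 = -4.399 cm.
m_2 = -(-4.399)/(16.483) = 0.2669.
Total m = m_1 x m_2 = (-1.0345)(0.2669) = -0.2761.

-0.28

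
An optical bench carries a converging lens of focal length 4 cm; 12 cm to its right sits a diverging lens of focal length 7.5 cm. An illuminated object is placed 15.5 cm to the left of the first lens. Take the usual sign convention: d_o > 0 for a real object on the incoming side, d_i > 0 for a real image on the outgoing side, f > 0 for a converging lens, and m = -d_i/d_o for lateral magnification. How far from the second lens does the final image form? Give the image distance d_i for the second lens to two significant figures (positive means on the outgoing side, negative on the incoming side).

Applying the thin-lens equation to the first lens, 1/4 = 1/15.5 + 1/d_i1, which gives d_i1 = 5.391 cm.
Object distance for lens 2: d_o2 = 12 - 5.391 = 6.609 cm.
Applying the thin-lens equation again with f_2 = -7.5 cm and d_o2 = 6.609 cm gives d_i2 = -3.513 cm.

-3.5 cm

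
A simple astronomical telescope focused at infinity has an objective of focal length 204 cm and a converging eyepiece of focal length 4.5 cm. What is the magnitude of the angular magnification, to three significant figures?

45.3

|M| = f_obj/|f_eye| = 204/4.5 = 45.333.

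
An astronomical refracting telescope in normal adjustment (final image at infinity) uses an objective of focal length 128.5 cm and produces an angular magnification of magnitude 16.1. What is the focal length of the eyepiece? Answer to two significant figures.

8.0 cm

|M| = f_obj/f_eye, so f_eye = f_obj/|M| = 128.5/16.1 = 7.981 cm.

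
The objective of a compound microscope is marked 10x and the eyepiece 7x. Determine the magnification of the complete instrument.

70

The overall magnification of a compound microscope is the product of the objective and eyepiece magnifications:
M = M_obj x M_eye = 10 x 7 = 70.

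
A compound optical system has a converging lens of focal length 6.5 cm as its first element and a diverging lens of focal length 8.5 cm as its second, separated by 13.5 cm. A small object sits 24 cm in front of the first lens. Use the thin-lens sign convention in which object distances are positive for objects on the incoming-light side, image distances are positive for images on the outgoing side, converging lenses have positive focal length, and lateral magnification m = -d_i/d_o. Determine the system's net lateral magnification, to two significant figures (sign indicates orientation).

-0.24

Applying the thin-lens equation to the first lens, 1/6.5 = 1/24 + 1/d_i1, which gives d_i1 = 8.914 cm.
Its lateral magnification is m_1 = -d_i1/d_o1 = -(8.914)/24 = -0.3714.
That image sits 4.586 cm in front of the second lens, so d_o2 = 4.586 cm.
Applying the thin-lens equation again with f_2 = -8.5 cm and d_o2 = 4.586 cm gives d_i2 = -2.979 cm.
m_2 = -(-2.979)/(4.586) = 0.6496.
The system's lateral magnification is m_1 m_2 = (-0.3714)(0.6496) = -0.2413.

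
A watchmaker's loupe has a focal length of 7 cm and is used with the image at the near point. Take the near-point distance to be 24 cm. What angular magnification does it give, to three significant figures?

M = 1 + D/f = 1 + 24/7 = 4.429.

4.43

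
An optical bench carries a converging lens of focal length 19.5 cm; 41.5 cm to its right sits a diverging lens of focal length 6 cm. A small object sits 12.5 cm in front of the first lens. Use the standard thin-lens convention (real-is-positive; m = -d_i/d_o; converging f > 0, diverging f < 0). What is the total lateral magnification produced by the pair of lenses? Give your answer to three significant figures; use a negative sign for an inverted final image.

Applying the thin-lens equation to the first lens, 1/19.5 = 1/12.5 + 1/d_i1, which gives d_i1 = -34.821 cm.
Its lateral magnification is m_1 = -d_i1/d_o1 = -(-34.821)/12.5 = 2.7857.
The intermediate image is virtual, 34.821 cm to the left of lens 1, so d_o2 = L - d_i1 = 41.5 - (-34.821) = 76.321 cm.
Applying the thin-lens equation again with f_2 = -6 cm and d_o2 = 76.321 cm gives d_i2 = -5.563 cm.
m_2 = -(-5.563)/(76.321) = 0.0729.
Total m = m_1 x m_2 = (2.7857)(0.0729) = 0.2030.

0.203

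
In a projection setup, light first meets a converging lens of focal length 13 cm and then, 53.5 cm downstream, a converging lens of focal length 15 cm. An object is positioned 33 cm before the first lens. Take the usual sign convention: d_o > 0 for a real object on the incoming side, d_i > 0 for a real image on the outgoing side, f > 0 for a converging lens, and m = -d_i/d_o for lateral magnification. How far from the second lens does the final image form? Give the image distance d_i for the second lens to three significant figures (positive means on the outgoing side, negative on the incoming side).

28.2 cm

Applying the thin-lens equation to the first lens, 1/13 = 1/33 + 1/d_i1, which gives d_i1 = 21.450 cm.
Object distance for lens 2: d_o2 = 53.5 - 21.450 = 32.050 cm.
Applying the thin-lens equation again with f_2 = 15 cm and d_o2 = 32.050 cm gives d_i2 = 28.196 cm.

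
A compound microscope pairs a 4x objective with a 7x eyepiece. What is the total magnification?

The overall magnification of a compound microscope is the product of the objective and eyepiece magnifications:
M = M_obj x M_eye = 4 x 7 = 28.

28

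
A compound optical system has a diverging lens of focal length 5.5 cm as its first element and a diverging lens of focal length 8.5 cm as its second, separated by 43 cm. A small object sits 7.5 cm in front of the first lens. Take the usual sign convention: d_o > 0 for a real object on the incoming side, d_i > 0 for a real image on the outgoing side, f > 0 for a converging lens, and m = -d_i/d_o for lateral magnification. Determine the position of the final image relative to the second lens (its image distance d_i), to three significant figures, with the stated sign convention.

-7.18 cm

Applying the thin-lens equation to the first lens, 1/(-5.5) = 1/7.5 + 1/d_i1, which gives d_i1 = -3.173 cm.
With d_i1 < 0 the first image is virtual and lies on the object side; the object distance for lens 2 is d_o2 = 43 - (-3.173) = 46.173 cm.
Applying the thin-lens equation again with f_2 = -8.5 cm and d_o2 = 46.173 cm gives d_i2 = -7.179 cm.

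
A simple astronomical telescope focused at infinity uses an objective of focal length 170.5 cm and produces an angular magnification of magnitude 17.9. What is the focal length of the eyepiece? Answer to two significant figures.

9.5 cm

|M| = f_obj/f_eye, so f_eye = f_obj/|M| = 170.5/17.9 = 9.525 cm.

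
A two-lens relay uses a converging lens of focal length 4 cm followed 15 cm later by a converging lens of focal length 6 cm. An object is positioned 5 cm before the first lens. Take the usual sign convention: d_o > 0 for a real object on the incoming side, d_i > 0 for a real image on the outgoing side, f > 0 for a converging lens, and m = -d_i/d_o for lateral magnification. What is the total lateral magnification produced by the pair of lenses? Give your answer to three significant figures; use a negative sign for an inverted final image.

First lens: d_i1 = 1/(1/4 - 1/5) = 20.000 cm.
m_1 = -(20.000)/5 = -4.0000.
Since 20.000 cm > 15 cm, the first image lies past the second lens and serves as a virtual object: d_o2 = L - d_i1 = -5.000 cm.
Second lens: d_i2 = 1/(1/6 - 1/(-5.000)) = 2.727 cm.
m_2 = -(2.727)/(-5.000) = 0.5455.
Overall magnification: m = m_1 m_2 = -2.1818.

-2.18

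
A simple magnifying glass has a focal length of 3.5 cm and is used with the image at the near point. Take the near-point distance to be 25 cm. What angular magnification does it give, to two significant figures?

M = 1 + D/f = 1 + 25/3.5 = 8.143.

8.1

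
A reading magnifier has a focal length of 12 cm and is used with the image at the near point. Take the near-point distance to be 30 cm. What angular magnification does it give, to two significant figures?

M = 1 + D/f = 1 + 30/12 = 3.500.

3.5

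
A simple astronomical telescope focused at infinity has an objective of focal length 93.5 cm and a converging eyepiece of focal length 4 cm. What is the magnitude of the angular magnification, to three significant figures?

|M| = f_obj/|f_eye| = 93.5/4 = 23.375.

23.4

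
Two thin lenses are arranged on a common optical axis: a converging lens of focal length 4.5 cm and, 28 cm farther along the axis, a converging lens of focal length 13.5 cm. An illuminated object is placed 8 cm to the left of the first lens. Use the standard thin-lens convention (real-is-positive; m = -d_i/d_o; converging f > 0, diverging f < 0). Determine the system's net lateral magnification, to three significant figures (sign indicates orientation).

4.12

Applying the thin-lens equation to the first lens, 1/4.5 = 1/8 + 1/d_i1, which gives d_i1 = 10.286 cm.
Its lateral magnification is m_1 = -d_i1/d_o1 = -(10.286)/8 = -1.2857.
The intermediate image is 10.286 cm to the right of lens 1, so d_o2 = L - d_i1 = 28 - 10.286 = 17.714 cm.
Applying the thin-lens equation again with f_2 = 13.5 cm and d_o2 = 17.714 cm gives d_i2 = 56.746 cm.
m_2 = -(56.746)/(17.714) = -3.2034.
Total m = m_1 x m_2 = (-1.2857)(-3.2034) = 4.1186.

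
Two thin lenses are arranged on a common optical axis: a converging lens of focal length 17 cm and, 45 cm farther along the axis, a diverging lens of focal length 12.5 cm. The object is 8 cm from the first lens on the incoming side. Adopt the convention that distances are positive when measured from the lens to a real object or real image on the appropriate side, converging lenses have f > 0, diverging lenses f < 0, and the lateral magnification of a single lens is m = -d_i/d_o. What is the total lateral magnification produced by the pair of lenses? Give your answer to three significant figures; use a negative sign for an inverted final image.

0.325

Applying the thin-lens equation to the first lens, 1/17 = 1/8 + 1/d_i1, which gives d_i1 = -15.111 cm.
Its lateral magnification is m_1 = -d_i1/d_o1 = -(-15.111)/8 = 1.8889.
The intermediate image is virtual, 15.111 cm to the left of lens 1, so d_o2 = L - d_i1 = 45 - (-15.111) = 60.111 cm.
Applying the thin-lens equation again with f_2 = -12.5 cm and d_o2 = 60.111 cm gives d_i2 = -10.348 cm.
m_2 = -(-10.348)/(60.111) = 0.1721.
Overall magnification: m = m_1 m_2 = 0.3252.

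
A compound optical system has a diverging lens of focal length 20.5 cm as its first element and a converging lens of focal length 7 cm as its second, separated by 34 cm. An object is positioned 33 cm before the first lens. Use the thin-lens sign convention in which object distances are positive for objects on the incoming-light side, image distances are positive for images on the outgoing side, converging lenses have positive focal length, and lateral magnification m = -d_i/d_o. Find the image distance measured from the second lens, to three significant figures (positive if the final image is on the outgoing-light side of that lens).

Lens 1: 1/d_i1 = 1/f_1 - 1/d_o1 = 1/(-20.5) - 1/33 = -0.07908 cm^-1, so d_i1 = -12.645 cm.
The intermediate image is virtual, 12.645 cm to the left of lens 1, so d_o2 = L - d_i1 = 34 - (-12.645) = 46.645 cm.
Lens 2: 1/d_i2 = 1/f_2 - 1/d_o2 = 1/7 - 1/(46.645) = 0.12142 cm^-1, so d_i2 = 8.236 cm.

8.24 cm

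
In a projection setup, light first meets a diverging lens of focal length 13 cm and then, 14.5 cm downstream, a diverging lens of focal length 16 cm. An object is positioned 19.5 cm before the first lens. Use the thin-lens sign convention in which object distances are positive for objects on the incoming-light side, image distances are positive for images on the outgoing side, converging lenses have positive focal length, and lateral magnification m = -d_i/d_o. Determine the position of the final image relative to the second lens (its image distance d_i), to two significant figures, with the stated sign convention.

-9.3 cm

First lens: d_i1 = 1/(1/(-13) - 1/19.5) = -7.800 cm.
The intermediate image is virtual, 7.800 cm to the left of lens 1, so d_o2 = L - d_i1 = 14.5 - (-7.800) = 22.300 cm.
Second lens: d_i2 = 1/(1/(-16) - 1/(22.300)) = -9.316 cm.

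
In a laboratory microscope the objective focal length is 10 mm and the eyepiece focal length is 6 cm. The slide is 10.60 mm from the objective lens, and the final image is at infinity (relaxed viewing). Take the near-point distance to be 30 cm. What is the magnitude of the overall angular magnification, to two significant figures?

83

Convert to cm: f_obj = 10 mm = 1 cm; d_o = 10.60 mm = 1.06 cm.
Objective: 1/d_i = 1/f_obj - 1/d_o = 1/1 - 1/1.06 = 0.05660 cm^-1, so d_i = 17.667 cm.
m_obj = -d_i/d_o = -17.667/1.06 = -16.667.
Eyepiece angular magnification (image at infinity): M_eye = D/f_e = 30/6 = 5.000.
Overall M = m_obj x M_eye = (-16.667)(5.000) = -83.33.
|M| = 83.33.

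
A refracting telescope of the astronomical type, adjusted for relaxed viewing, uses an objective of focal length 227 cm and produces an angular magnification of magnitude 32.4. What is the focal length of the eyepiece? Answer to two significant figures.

7.0 cm

|M| = f_obj/f_eye, so f_eye = f_obj/|M| = 227/32.4 = 7.006 cm.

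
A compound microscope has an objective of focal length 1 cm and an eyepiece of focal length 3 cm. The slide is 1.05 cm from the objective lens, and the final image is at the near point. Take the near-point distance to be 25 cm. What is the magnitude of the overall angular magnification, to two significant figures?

190

Objective: 1/d_i = 1/f_obj - 1/d_o = 1/1 - 1/1.05 = 0.04762 cm^-1, so d_i = 21.000 cm.
m_obj = -d_i/d_o = -21.000/1.05 = -20.000.
Eyepiece angular magnification (image at near point): M_eye = 1 + D/f_e = 1 + 25/3 = 9.333.
Overall M = m_obj x M_eye = (-20.000)(9.333) = -186.67.
|M| = 186.67.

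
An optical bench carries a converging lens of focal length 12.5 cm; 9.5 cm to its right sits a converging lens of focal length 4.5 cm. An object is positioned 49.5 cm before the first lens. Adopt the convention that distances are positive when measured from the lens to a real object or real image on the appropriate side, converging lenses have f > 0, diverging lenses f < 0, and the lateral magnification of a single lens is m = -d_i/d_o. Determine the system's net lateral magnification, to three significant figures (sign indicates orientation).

Applying the thin-lens equation to the first lens, 1/12.5 = 1/49.5 + 1/d_i1, which gives d_i1 = 16.723 cm.
Its lateral magnification is m_1 = -d_i1/d_o1 = -(16.723)/49.5 = -0.3378.
This image would form 16.723 cm past lens 1, i.e. 7.223 cm beyond lens 2, so it is a virtual object for lens 2: d_o2 = 9.5 - 16.723 = -7.223 cm.
Applying the thin-lens equation again with f_2 = 4.5 cm and d_o2 = -7.223 cm gives d_i2 = 2.773 cm.
m_2 = -(2.773)/(-7.223) = 0.3839.
The system's lateral magnification is m_1 m_2 = (-0.3378)(0.3839) = -0.1297.

-0.130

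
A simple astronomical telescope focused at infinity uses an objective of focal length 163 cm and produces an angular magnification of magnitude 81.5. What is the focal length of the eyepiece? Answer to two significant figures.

2.0 cm

|M| = f_obj/f_eye, so f_eye = f_obj/|M| = 163/81.5 = 2.000 cm.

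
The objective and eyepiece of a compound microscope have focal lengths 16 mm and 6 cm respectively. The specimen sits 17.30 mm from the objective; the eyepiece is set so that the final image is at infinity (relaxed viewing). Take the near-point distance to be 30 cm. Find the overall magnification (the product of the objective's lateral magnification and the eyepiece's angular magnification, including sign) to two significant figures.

Convert to cm: f_obj = 16 mm = 1.6 cm; d_o = 17.30 mm = 1.73 cm.
Objective: 1/d_i = 1/f_obj - 1/d_o = 1/1.6 - 1/1.73 = 0.04697 cm^-1, so d_i = 21.292 cm.
m_obj = -d_i/d_o = -21.292/1.73 = -12.308.
Eyepiece angular magnification (image at infinity): M_eye = D/f_e = 30/6 = 5.000.
Overall M = m_obj x M_eye = (-12.308)(5.000) = -61.54.

-62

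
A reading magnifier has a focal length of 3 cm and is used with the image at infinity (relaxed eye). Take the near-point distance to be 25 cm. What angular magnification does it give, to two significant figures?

8.3

M = D/f = 25/3 = 8.333.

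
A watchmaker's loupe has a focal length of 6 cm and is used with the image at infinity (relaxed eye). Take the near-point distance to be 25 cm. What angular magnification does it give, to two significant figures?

4.2

M = D/f = 25/6 = 4.167.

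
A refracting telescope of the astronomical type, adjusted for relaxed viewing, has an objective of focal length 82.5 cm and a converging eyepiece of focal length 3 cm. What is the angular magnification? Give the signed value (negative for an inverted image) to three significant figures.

-27.5

M = -f_obj/f_eye = -82.5/(3) = -27.500.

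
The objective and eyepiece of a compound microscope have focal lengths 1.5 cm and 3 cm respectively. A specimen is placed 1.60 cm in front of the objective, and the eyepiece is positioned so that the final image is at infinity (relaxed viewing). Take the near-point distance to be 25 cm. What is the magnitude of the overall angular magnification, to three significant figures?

125

Objective: 1/d_i = 1/f_obj - 1/d_o = 1/1.5 - 1/1.60 = 0.04167 cm^-1, so d_i = 24.000 cm.
m_obj = -d_i/d_o = -24.000/1.60 = -15.000.
Eyepiece angular magnification (image at infinity): M_eye = D/f_e = 25/3 = 8.333.
Overall M = m_obj x M_eye = (-15.000)(8.333) = -125.00.
|M| = 125.00.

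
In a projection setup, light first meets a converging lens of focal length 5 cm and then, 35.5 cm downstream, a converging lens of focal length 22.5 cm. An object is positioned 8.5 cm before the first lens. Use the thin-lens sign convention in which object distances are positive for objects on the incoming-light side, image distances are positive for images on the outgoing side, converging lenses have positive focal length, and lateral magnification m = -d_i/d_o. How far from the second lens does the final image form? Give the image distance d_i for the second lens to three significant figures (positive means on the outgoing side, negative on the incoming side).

Applying the thin-lens equation to the first lens, 1/5 = 1/8.5 + 1/d_i1, which gives d_i1 = 12.143 cm.
The intermediate image is 12.143 cm to the right of lens 1, so d_o2 = L - d_i1 = 35.5 - 12.143 = 23.357 cm.
Applying the thin-lens equation again with f_2 = 22.5 cm and d_o2 = 23.357 cm gives d_i2 = 613.125 cm.

613 cm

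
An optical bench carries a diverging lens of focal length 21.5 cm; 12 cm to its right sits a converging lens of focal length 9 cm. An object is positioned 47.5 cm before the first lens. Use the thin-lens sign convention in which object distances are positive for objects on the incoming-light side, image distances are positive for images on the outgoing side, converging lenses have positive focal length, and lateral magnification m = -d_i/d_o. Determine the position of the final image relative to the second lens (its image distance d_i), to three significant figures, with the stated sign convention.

First lens: d_i1 = 1/(1/(-21.5) - 1/47.5) = -14.801 cm.
The intermediate image is virtual, 14.801 cm to the left of lens 1, so d_o2 = L - d_i1 = 12 - (-14.801) = 26.801 cm.
Second lens: d_i2 = 1/(1/9 - 1/(26.801)) = 13.550 cm.

13.6 cm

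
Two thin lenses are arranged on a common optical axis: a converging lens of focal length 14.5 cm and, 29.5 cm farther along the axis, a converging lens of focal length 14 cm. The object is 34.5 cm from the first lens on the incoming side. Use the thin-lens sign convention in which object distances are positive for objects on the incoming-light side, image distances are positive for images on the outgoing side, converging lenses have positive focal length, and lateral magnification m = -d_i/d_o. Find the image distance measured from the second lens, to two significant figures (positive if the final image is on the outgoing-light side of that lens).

-6.6 cm

Applying the thin-lens equation to the first lens, 1/14.5 = 1/34.5 + 1/d_i1, which gives d_i1 = 25.013 cm.
That image sits 4.487 cm in front of the second lens, so d_o2 = 4.487 cm.
Applying the thin-lens equation again with f_2 = 14 cm and d_o2 = 4.487 cm gives d_i2 = -6.604 cm.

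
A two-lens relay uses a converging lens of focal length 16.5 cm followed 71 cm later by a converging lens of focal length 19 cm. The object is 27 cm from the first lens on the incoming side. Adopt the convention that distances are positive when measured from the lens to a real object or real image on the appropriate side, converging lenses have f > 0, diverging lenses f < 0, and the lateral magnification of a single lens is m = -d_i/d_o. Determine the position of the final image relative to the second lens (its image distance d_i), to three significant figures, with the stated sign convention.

56.7 cm

Applying the thin-lens equation to the first lens, 1/16.5 = 1/27 + 1/d_i1, which gives d_i1 = 42.429 cm.
That image sits 28.571 cm in front of the second lens, so d_o2 = 28.571 cm.
Applying the thin-lens equation again with f_2 = 19 cm and d_o2 = 28.571 cm gives d_i2 = 56.716 cm.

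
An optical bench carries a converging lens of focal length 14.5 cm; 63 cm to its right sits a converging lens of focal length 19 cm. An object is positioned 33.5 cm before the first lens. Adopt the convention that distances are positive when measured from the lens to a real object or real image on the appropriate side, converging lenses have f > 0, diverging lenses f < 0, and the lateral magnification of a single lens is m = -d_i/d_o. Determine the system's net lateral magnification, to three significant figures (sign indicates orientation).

0.787

Applying the thin-lens equation to the first lens, 1/14.5 = 1/33.5 + 1/d_i1, which gives d_i1 = 25.566 cm.
Its lateral magnification is m_1 = -d_i1/d_o1 = -(25.566)/33.5 = -0.7632.
The intermediate image is 25.566 cm to the right of lens 1, so d_o2 = L - d_i1 = 63 - 25.566 = 37.434 cm.
Applying the thin-lens equation again with f_2 = 19 cm and d_o2 = 37.434 cm gives d_i2 = 38.583 cm.
m_2 = -(38.583)/(37.434) = -1.0307.
Overall magnification: m = m_1 m_2 = 0.7866.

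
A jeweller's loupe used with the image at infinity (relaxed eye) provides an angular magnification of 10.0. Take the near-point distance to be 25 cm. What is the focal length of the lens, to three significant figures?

For the image at infinity, M = D/f.
f = D/M = 25/10.0 = 2.500 cm.

2.50 cm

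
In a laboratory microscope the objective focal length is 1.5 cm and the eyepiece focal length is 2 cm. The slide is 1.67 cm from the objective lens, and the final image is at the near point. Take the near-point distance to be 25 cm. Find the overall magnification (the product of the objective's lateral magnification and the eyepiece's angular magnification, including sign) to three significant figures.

Objective: 1/d_i = 1/f_obj - 1/d_o = 1/1.5 - 1/1.67 = 0.06786 cm^-1, so d_i = 14.735 cm.
m_obj = -d_i/d_o = -14.735/1.67 = -8.824.
Eyepiece angular magnification (image at near point): M_eye = 1 + D/f_e = 1 + 25/2 = 13.500.
Overall M = m_obj x M_eye = (-8.824)(13.500) = -119.12.

-119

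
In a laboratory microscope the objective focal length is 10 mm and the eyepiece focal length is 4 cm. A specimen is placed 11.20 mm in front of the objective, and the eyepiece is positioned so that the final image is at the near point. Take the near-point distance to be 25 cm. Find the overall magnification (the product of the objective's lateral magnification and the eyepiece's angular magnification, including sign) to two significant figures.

-60

Convert to cm: f_obj = 10 mm = 1 cm; d_o = 11.20 mm = 1.12 cm.
Objective: 1/d_i = 1/f_obj - 1/d_o = 1/1 - 1/1.12 = 0.10714 cm^-1, so d_i = 9.333 cm.
m_obj = -d_i/d_o = -9.333/1.12 = -8.333.
Eyepiece angular magnification (image at near point): M_eye = 1 + D/f_e = 1 + 25/4 = 7.250.
Overall M = m_obj x M_eye = (-8.333)(7.250) = -60.42.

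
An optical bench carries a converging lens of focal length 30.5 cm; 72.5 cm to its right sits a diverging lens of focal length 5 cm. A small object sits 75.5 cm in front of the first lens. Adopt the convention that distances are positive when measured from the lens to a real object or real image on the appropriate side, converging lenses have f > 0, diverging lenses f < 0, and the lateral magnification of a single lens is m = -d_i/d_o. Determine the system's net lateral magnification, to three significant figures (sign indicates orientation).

-0.129

First lens: d_i1 = 1/(1/30.5 - 1/75.5) = 51.172 cm.
m_1 = -(51.172)/75.5 = -0.6778.
The intermediate image is 51.172 cm to the right of lens 1, so d_o2 = L - d_i1 = 72.5 - 51.172 = 21.328 cm.
Second lens: d_i2 = 1/(1/(-5) - 1/(21.328)) = -4.050 cm.
m_2 = -(-4.050)/(21.328) = 0.1899.
The system's lateral magnification is m_1 m_2 = (-0.6778)(0.1899) = -0.1287.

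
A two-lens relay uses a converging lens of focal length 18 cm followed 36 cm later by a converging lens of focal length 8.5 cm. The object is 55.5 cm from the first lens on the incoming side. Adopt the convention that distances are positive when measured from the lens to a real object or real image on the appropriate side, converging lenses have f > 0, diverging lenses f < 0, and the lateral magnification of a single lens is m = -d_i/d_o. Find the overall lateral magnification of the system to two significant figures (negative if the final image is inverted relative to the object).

4.7

First lens: d_i1 = 1/(1/18 - 1/55.5) = 26.640 cm.
m_1 = -(26.640)/55.5 = -0.4800.
The intermediate image is 26.640 cm to the right of lens 1, so d_o2 = L - d_i1 = 36 - 26.640 = 9.360 cm.
Second lens: d_i2 = 1/(1/8.5 - 1/(9.360)) = 92.512 cm.
m_2 = -(92.512)/(9.360) = -9.8837.
Total m = m_1 x m_2 = (-0.4800)(-9.8837) = 4.7442.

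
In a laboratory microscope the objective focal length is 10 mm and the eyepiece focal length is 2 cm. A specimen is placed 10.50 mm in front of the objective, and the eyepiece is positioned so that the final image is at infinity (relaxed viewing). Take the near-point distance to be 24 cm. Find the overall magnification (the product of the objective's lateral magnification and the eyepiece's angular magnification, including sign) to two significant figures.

-240

Convert to cm: f_obj = 10 mm = 1 cm; d_o = 10.50 mm = 1.05 cm.
Objective: 1/d_i = 1/f_obj - 1/d_o = 1/1 - 1/1.05 = 0.04762 cm^-1, so d_i = 21.000 cm.
m_obj = -d_i/d_o = -21.000/1.05 = -20.000.
Eyepiece angular magnification (image at infinity): M_eye = D/f_e = 24/2 = 12.000.
Overall M = m_obj x M_eye = (-20.000)(12.000) = -240.00.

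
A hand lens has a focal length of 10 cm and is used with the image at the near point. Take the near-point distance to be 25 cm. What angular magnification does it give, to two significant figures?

M = 1 + D/f = 1 + 25/10 = 3.500.

3.5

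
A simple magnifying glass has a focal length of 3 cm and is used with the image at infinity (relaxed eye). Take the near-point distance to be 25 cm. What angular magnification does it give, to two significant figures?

8.3

M = D/f = 25/3 = 8.333.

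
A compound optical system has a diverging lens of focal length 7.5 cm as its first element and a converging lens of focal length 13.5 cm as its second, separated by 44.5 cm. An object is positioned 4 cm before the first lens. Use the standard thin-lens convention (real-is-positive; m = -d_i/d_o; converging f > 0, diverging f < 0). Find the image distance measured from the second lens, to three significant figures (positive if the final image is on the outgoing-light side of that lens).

Applying the thin-lens equation to the first lens, 1/(-7.5) = 1/4 + 1/d_i1, which gives d_i1 = -2.609 cm.
The intermediate image is virtual, 2.609 cm to the left of lens 1, so d_o2 = L - d_i1 = 44.5 - (-2.609) = 47.109 cm.
Applying the thin-lens equation again with f_2 = 13.5 cm and d_o2 = 47.109 cm gives d_i2 = 18.923 cm.

18.9 cm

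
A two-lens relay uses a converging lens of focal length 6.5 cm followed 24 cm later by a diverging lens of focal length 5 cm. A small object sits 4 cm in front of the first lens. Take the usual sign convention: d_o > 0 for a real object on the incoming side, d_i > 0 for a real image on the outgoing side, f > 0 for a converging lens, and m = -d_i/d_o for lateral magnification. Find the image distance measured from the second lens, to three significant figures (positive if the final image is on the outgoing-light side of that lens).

-4.37 cm

First lens: d_i1 = 1/(1/6.5 - 1/4) = -10.400 cm.
With d_i1 < 0 the first image is virtual and lies on the object side; the object distance for lens 2 is d_o2 = 24 - (-10.400) = 34.400 cm.
Second lens: d_i2 = 1/(1/(-5) - 1/(34.400)) = -4.365 cm.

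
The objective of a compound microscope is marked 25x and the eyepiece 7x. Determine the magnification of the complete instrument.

The overall magnification of a compound microscope is the product of the objective and eyepiece magnifications:
M = M_obj x M_eye = 25 x 7 = 175.

175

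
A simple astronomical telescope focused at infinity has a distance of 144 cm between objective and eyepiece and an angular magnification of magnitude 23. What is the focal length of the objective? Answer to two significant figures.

In normal adjustment the tube length equals f_obj + f_eye and |M| = f_obj/f_eye.
So f_obj = 23 f_eye and 23 f_eye + f_eye = 144 cm, giving f_eye = 144/24 = 6.000 cm and f_obj = 138.000 cm.

140 cm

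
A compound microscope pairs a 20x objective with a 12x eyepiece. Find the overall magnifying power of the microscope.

240

The overall magnification of a compound microscope is the product of the objective and eyepiece magnifications:
M = M_obj x M_eye = 20 x 12 = 240.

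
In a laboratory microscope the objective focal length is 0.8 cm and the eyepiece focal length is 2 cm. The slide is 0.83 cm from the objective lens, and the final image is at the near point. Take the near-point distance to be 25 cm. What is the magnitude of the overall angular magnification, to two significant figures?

360

Objective: 1/d_i = 1/f_obj - 1/d_o = 1/0.8 - 1/0.83 = 0.04518 cm^-1, so d_i = 22.133 cm.
m_obj = -d_i/d_o = -22.133/0.83 = -26.667.
Eyepiece angular magnification (image at near point): M_eye = 1 + D/f_e = 1 + 25/2 = 13.500.
Overall M = m_obj x M_eye = (-26.667)(13.500) = -360.00.
|M| = 360.00.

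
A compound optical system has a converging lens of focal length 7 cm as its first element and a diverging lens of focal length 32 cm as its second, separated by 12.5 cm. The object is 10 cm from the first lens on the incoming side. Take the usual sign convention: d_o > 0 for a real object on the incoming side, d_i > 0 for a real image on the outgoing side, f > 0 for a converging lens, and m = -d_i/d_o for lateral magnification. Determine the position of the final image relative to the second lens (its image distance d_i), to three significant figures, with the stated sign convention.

16.4 cm

Applying the thin-lens equation to the first lens, 1/7 = 1/10 + 1/d_i1, which gives d_i1 = 23.333 cm.
Since 23.333 cm > 12.5 cm, the first image lies past the second lens and serves as a virtual object: d_o2 = L - d_i1 = -10.833 cm.
Applying the thin-lens equation again with f_2 = -32 cm and d_o2 = -10.833 cm gives d_i2 = 16.378 cm.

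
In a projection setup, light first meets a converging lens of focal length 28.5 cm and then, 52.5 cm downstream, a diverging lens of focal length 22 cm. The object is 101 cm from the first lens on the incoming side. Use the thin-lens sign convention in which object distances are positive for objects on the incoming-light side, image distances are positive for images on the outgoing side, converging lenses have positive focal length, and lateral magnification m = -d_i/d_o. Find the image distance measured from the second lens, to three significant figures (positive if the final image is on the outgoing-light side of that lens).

First lens: d_i1 = 1/(1/28.5 - 1/101) = 39.703 cm.
That image sits 12.797 cm in front of the second lens, so d_o2 = 12.797 cm.
Second lens: d_i2 = 1/(1/(-22) - 1/(12.797)) = -8.091 cm.

-8.09 cm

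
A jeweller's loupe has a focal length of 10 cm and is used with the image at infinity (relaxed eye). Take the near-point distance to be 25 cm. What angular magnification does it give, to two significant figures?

2.5

M = D/f = 25/10 = 2.500.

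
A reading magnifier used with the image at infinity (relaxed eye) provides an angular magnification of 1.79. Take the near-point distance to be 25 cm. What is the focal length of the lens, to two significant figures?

For the image at infinity, M = D/f.
f = D/M = 25/1.79 = 13.966 cm.

14 cm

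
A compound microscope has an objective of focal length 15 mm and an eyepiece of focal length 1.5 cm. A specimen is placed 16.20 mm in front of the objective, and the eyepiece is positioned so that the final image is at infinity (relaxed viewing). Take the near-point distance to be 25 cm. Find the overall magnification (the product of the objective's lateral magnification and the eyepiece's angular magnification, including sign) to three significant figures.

Convert to cm: f_obj = 15 mm = 1.5 cm; d_o = 16.20 mm = 1.62 cm.
Objective: 1/d_i = 1/f_obj - 1/d_o = 1/1.5 - 1/1.62 = 0.04938 cm^-1, so d_i = 20.250 cm.
m_obj = -d_i/d_o = -20.250/1.62 = -12.500.
Eyepiece angular magnification (image at infinity): M_eye = D/f_e = 25/1.5 = 16.667.
Overall M = m_obj x M_eye = (-12.500)(16.667) = -208.33.

-208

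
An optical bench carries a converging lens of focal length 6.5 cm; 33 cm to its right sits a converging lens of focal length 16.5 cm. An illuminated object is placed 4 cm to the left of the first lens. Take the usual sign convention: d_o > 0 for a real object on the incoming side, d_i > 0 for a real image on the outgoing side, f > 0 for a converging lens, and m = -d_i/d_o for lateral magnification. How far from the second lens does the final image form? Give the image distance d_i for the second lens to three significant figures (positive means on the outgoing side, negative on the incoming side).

26.6 cm

First lens: d_i1 = 1/(1/6.5 - 1/4) = -10.400 cm.
The intermediate image is virtual, 10.400 cm to the left of lens 1, so d_o2 = L - d_i1 = 33 - (-10.400) = 43.400 cm.
Second lens: d_i2 = 1/(1/16.5 - 1/(43.400)) = 26.621 cm.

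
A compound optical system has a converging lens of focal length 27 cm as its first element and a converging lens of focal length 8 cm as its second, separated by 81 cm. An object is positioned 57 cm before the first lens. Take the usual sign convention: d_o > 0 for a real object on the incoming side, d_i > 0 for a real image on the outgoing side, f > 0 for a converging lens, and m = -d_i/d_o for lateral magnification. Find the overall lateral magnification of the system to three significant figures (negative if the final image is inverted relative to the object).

Applying the thin-lens equation to the first lens, 1/27 = 1/57 + 1/d_i1, which gives d_i1 = 51.300 cm.
Its lateral magnification is m_1 = -d_i1/d_o1 = -(51.300)/57 = -0.9000.
Object distance for lens 2: d_o2 = 81 - 51.300 = 29.700 cm.
Applying the thin-lens equation again with f_2 = 8 cm and d_o2 = 29.700 cm gives d_i2 = 10.949 cm.
m_2 = -(10.949)/(29.700) = -0.3687.
Overall magnification: m = m_1 m_2 = 0.3318.

0.332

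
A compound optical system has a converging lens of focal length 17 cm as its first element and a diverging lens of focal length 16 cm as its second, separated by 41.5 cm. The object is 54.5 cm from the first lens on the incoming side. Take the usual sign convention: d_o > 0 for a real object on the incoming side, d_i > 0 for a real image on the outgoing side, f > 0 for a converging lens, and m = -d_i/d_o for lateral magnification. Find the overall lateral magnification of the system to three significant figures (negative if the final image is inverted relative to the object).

Lens 1: 1/d_i1 = 1/f_1 - 1/d_o1 = 1/17 - 1/54.5 = 0.04047 cm^-1, so d_i1 = 24.707 cm.
m_1 = -(24.707)/54.5 = -0.4533.
Object distance for lens 2: d_o2 = 41.5 - 24.707 = 16.793 cm.
Lens 2: 1/d_i2 = 1/f_2 - 1/d_o2 = 1/(-16) - 1/(16.793) = -0.12205 cm^-1, so d_i2 = -8.194 cm.
m_2 = -(-8.194)/(16.793) = 0.4879.
Overall magnification: m = m_1 m_2 = -0.2212.

-0.221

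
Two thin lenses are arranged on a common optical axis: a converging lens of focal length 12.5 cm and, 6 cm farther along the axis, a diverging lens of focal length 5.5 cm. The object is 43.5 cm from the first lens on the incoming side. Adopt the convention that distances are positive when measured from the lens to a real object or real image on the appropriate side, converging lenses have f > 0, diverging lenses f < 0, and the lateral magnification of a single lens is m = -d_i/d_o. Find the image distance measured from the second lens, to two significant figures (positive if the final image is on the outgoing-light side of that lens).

Lens 1: 1/d_i1 = 1/f_1 - 1/d_o1 = 1/12.5 - 1/43.5 = 0.05701 cm^-1, so d_i1 = 17.540 cm.
Since 17.540 cm > 6 cm, the first image lies past the second lens and serves as a virtual object: d_o2 = L - d_i1 = -11.540 cm.
Lens 2: 1/d_i2 = 1/f_2 - 1/d_o2 = 1/(-5.5) - 1/(-11.540) = -0.09517 cm^-1, so d_i2 = -10.508 cm.

-11 cm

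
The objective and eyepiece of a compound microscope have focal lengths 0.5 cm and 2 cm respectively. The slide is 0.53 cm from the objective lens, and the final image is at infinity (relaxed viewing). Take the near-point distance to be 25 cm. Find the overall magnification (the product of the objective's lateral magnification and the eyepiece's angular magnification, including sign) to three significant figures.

Objective: 1/d_i = 1/f_obj - 1/d_o = 1/0.5 - 1/0.53 = 0.11321 cm^-1, so d_i = 8.833 cm.
m_obj = -d_i/d_o = -8.833/0.53 = -16.667.
Eyepiece angular magnification (image at infinity): M_eye = D/f_e = 25/2 = 12.500.
Overall M = m_obj x M_eye = (-16.667)(12.500) = -208.33.

-208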